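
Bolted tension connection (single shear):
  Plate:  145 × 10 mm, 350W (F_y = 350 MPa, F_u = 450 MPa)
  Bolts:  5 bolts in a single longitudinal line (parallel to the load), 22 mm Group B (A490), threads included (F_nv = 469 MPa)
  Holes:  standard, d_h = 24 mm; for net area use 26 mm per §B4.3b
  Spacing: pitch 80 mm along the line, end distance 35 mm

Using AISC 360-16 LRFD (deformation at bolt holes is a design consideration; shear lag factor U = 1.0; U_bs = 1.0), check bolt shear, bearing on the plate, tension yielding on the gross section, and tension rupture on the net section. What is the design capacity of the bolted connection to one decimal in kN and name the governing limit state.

401.6 kN (net-section rupture governs)

Bolt shear: A_b = π(22)²/4 = 380.13 mm². φR_n = 0.75 × 469 × 380.13 × 5 × 1 = 668.6 kN.
Bearing (10 mm plate, F_u = 450 MPa): end bolts L_c = 35 − 24/2 = 23, R_n = min(1.2×23×10×450, 2.4×22×10×450) = 124.2 kN/bolt; interior L_c = 80 − 24 = 56, R_n = 237.6 kN/bolt. φR_n = 0.75 × (1×124.2 + 4×237.6) = 806.0 kN.
Tension yield (gross): A_g = 145×10 = 1450 mm². φR_n = 0.90 × 350 × 1450 = 456.8 kN.
Tension rupture (net): A_n = (145 − 1×26)×10 = 1190 mm² (U = 1.0, A_e = A_n). φR_n = 0.75 × 450 × 1190 = 401.6 kN.
Governing: min(668.6, 806.0, 456.8, 401.6) = 401.6 kN → net-section rupture.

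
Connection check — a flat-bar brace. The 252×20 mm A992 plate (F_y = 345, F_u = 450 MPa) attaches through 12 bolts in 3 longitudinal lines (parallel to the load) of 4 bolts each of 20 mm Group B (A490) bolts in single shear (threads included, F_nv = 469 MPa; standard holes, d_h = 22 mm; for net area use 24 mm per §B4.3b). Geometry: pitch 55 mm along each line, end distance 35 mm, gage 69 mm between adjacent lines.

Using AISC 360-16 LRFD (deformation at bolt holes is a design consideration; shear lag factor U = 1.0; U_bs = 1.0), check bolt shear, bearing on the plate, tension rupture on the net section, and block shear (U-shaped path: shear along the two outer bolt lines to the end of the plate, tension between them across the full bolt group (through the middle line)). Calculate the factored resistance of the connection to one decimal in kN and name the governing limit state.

1215.0 kN (net-section rupture governs)

Bolt shear: A_b = π(20)²/4 = 314.16 mm². φR_n = 0.75 × 469 × 314.16 × 12 × 1 = 1326.1 kN.
Bearing (20 mm plate, F_u = 450 MPa): end bolts L_c = 35 − 22/2 = 24, R_n = min(1.2×24×20×450, 2.4×20×20×450) = 259.2 kN/bolt; interior L_c = 55 − 22 = 33, R_n = 356.4 kN/bolt. φR_n = 0.75 × (3×259.2 + 9×356.4) = 2988.9 kN.
Tension rupture (net): A_n = (252 − 3×24)×20 = 3600 mm² (U = 1.0, A_e = A_n). φR_n = 0.75 × 450 × 3600 = 1215.0 kN.
Block shear: shear path 2×[35+3×55] = 2×200 mm, A_gv = 8000, A_nv = 2×(200 − 3.5×24)×20 = 4640 mm²; tension across gage: (138 − 2×24)×20 = 1800 mm². R_n = min(0.6×450×4640, 0.6×345×8000) + 1.0×450×1800 = min(1252.8, 1656) + 810 = 2062.8 kN. φR_n = 0.75 × 2062.8 = 1547.1 kN.
Governing: min(1326.1, 2988.9, 1215.0, 1547.1) = 1215.0 kN → net-section rupture.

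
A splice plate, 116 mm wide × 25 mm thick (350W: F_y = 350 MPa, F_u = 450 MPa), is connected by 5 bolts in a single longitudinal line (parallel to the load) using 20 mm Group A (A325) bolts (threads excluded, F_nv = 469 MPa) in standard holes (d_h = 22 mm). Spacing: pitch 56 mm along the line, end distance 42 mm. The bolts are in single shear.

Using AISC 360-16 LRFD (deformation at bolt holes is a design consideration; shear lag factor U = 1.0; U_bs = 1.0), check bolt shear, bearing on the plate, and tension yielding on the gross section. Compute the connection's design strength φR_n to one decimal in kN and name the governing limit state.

552.5 kN (bolt shear governs)

Bolt shear: A_b = π(20)²/4 = 314.16 mm². φR_n = 0.75 × 469 × 314.16 × 5 × 1 = 552.5 kN.
Bearing (25 mm plate, F_u = 450 MPa): end bolts L_c = 42 − 22/2 = 31, R_n = min(1.2×31×25×450, 2.4×20×25×450) = 418.5 kN/bolt; interior L_c = 56 − 22 = 34, R_n = 459 kN/bolt. φR_n = 0.75 × (1×418.5 + 4×459) = 1690.9 kN.
Tension yield (gross): A_g = 116×25 = 2900 mm². φR_n = 0.90 × 350 × 2900 = 913.5 kN.
Governing: min(552.5, 1690.9, 913.5) = 552.5 kN → bolt shear.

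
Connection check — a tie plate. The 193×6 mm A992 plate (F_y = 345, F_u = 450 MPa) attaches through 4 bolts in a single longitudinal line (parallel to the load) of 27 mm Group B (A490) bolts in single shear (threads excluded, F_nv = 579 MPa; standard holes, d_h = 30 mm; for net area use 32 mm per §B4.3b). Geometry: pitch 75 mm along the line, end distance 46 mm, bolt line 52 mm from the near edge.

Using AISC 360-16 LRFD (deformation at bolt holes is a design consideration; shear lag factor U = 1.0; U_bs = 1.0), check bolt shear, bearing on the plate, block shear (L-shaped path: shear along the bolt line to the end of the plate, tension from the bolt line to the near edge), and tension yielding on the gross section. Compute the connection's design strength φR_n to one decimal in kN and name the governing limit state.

266.1 kN (block shear governs)

Bolt shear: A_b = π(27)²/4 = 572.56 mm². φR_n = 0.75 × 579 × 572.56 × 4 × 1 = 994.5 kN.
Bearing (6 mm plate, F_u = 450 MPa): end bolts L_c = 46 − 30/2 = 31, R_n = min(1.2×31×6×450, 2.4×27×6×450) = 100.44 kN/bolt; interior L_c = 75 − 30 = 45, R_n = 145.8 kN/bolt. φR_n = 0.75 × (1×100.44 + 3×145.8) = 403.4 kN.
Block shear: shear path 1×[46+3×75] = 1×271 mm, A_gv = 1626, A_nv = 1×(271 − 3.5×32)×6 = 954 mm²; tension to near edge: (52 − 0.5×32)×6 = 216 mm². R_n = min(0.6×450×954, 0.6×345×1626) + 1.0×450×216 = min(257.58, 336.58) + 97.2 = 354.78 kN. φR_n = 0.75 × 354.78 = 266.1 kN.
Tension yield (gross): A_g = 193×6 = 1158 mm². φR_n = 0.90 × 345 × 1158 = 359.6 kN.
Governing: min(994.5, 403.4, 266.1, 359.6) = 266.1 kN → block shear.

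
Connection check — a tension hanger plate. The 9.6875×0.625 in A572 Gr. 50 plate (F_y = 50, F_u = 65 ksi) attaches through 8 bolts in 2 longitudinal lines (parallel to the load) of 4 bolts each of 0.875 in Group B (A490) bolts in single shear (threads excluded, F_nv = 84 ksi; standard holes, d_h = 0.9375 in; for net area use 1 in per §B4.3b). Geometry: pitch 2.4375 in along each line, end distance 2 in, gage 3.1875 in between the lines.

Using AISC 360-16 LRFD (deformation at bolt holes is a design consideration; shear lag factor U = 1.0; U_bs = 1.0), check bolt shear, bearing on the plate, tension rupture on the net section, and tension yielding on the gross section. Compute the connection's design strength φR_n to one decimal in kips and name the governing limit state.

Bolt shear: A_b = π(0.875)²/4 = 0.60132 in². φR_n = 0.75 × 84 × 0.60132 × 8 × 1 = 303.1 kips.
Bearing (0.625 in plate, F_u = 65 ksi): end bolts L_c = 2 − 0.9375/2 = 1.53125, R_n = min(1.2×1.53125×0.625×65, 2.4×0.875×0.625×65) = 74.648 kips/bolt; interior L_c = 2.4375 − 0.9375 = 1.5, R_n = 73.125 kips/bolt. φR_n = 0.75 × (2×74.648 + 6×73.125) = 441.0 kips.
Tension rupture (net): A_n = (9.6875 − 2×1)×0.625 = 4.8047 in² (U = 1.0, A_e = A_n). φR_n = 0.75 × 65 × 4.8047 = 234.2 kips.
Tension yield (gross): A_g = 9.6875×0.625 = 6.0547 in². φR_n = 0.90 × 50 × 6.0547 = 272.5 kips.
Governing: min(303.1, 441.0, 234.2, 272.5) = 234.2 kips → net-section rupture.

234.2 kips (net-section rupture governs)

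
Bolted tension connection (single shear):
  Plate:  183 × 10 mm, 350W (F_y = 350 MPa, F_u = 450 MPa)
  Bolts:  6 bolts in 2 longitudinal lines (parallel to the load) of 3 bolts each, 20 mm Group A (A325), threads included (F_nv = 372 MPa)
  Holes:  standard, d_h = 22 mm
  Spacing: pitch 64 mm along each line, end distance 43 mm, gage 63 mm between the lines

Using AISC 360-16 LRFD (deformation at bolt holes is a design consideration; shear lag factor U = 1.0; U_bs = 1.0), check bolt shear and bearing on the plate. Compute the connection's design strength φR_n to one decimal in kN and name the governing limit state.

525.9 kN (bolt shear governs)

Bolt shear: A_b = π(20)²/4 = 314.16 mm². φR_n = 0.75 × 372 × 314.16 × 6 × 1 = 525.9 kN.
Bearing (10 mm plate, F_u = 450 MPa): end bolts L_c = 43 − 22/2 = 32, R_n = min(1.2×32×10×450, 2.4×20×10×450) = 172.8 kN/bolt; interior L_c = 64 − 22 = 42, R_n = 216 kN/bolt. φR_n = 0.75 × (2×172.8 + 4×216) = 907.2 kN.
Governing: min(525.9, 907.2) = 525.9 kN → bolt shear.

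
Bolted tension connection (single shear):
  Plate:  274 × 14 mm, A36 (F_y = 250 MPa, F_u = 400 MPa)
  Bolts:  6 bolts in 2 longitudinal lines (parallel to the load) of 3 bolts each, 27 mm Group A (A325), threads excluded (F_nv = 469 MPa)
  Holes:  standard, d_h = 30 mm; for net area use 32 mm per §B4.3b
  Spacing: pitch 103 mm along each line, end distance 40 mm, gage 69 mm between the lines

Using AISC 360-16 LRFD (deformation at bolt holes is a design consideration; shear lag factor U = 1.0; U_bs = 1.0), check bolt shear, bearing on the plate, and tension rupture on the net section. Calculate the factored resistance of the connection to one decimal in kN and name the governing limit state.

Bolt shear: A_b = π(27)²/4 = 572.56 mm². φR_n = 0.75 × 469 × 572.56 × 6 × 1 = 1208.4 kN.
Bearing (14 mm plate, F_u = 400 MPa): end bolts L_c = 40 − 30/2 = 25, R_n = min(1.2×25×14×400, 2.4×27×14×400) = 168 kN/bolt; interior L_c = 103 − 30 = 73, R_n = 362.88 kN/bolt. φR_n = 0.75 × (2×168 + 4×362.88) = 1340.6 kN.
Tension rupture (net): A_n = (274 − 2×32)×14 = 2940 mm² (U = 1.0, A_e = A_n). φR_n = 0.75 × 400 × 2940 = 882.0 kN.
Governing: min(1208.4, 1340.6, 882.0) = 882.0 kN → net-section rupture.

882.0 kN (net-section rupture governs)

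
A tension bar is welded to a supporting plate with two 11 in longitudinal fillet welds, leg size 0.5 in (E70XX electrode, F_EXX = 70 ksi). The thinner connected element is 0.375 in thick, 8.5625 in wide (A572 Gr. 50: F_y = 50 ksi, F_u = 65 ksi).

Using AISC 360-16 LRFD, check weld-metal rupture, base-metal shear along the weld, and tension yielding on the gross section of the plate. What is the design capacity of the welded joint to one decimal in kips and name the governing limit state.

Weld metal: throat = 0.707×0.5 = 0.3535 in, L = 2×11 = 22 in. φR_n = 0.75 × 0.6 × 70 × 0.3535 × 22 = 245.0 kips.
Base metal shear (0.375 in plate): yield φR_n = 1.0×0.6×50×0.375×22 = 247.5 kips; rupture φR_n = 0.75×0.6×65×0.375×22 = 241.3 kips; take 241.3 kips (rupture).
Tension yield (gross): A_g = 8.5625×0.375 = 3.2109 in². φR_n = 0.90 × 50 × 3.2109 = 144.5 kips.
Governing: min(245.0, 241.3, 144.5) = 144.5 kips → gross-section yield.

144.5 kips (gross-section yield governs)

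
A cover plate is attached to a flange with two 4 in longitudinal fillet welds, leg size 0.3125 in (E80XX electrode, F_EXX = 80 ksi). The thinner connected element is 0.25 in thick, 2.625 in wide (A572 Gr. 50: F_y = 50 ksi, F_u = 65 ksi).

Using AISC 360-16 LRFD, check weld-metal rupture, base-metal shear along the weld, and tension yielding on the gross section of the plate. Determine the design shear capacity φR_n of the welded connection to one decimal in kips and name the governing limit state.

Weld metal: throat = 0.707×0.3125 = 0.22094 in, L = 2×4 = 8 in. φR_n = 0.75 × 0.6 × 80 × 0.22094 × 8 = 63.6 kips.
Base metal shear (0.25 in plate): yield φR_n = 1.0×0.6×50×0.25×8 = 60.0 kips; rupture φR_n = 0.75×0.6×65×0.25×8 = 58.5 kips; take 58.5 kips (rupture).
Tension yield (gross): A_g = 2.625×0.25 = 0.65625 in². φR_n = 0.90 × 50 × 0.65625 = 29.5 kips.
Governing: min(63.6, 58.5, 29.5) = 29.5 kips → gross-section yield.

29.5 kips (gross-section yield governs)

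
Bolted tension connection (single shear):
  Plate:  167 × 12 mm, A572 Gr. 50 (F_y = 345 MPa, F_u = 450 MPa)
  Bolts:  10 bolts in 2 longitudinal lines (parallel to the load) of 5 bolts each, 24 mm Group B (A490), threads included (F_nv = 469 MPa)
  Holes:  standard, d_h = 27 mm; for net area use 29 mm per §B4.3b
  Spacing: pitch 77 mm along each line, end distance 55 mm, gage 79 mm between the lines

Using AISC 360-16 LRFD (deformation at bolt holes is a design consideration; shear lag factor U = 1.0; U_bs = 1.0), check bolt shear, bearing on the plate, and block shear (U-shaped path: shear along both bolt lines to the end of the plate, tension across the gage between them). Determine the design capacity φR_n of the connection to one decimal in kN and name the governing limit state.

1332.5 kN (block shear governs)

Bolt shear: A_b = π(24)²/4 = 452.39 mm². φR_n = 0.75 × 469 × 452.39 × 10 × 1 = 1591.3 kN.
Bearing (12 mm plate, F_u = 450 MPa): end bolts L_c = 55 − 27/2 = 41.5, R_n = min(1.2×41.5×12×450, 2.4×24×12×450) = 268.92 kN/bolt; interior L_c = 77 − 27 = 50, R_n = 311.04 kN/bolt. φR_n = 0.75 × (2×268.92 + 8×311.04) = 2269.6 kN.
Block shear: shear path 2×[55+4×77] = 2×363 mm, A_gv = 8712, A_nv = 2×(363 − 4.5×29)×12 = 5580 mm²; tension across gage: (79 − 1×29)×12 = 600 mm². R_n = min(0.6×450×5580, 0.6×345×8712) + 1.0×450×600 = min(1506.6, 1803.4) + 270 = 1776.6 kN. φR_n = 0.75 × 1776.6 = 1332.5 kN.
Governing: min(1591.3, 2269.6, 1332.5) = 1332.5 kN → block shear.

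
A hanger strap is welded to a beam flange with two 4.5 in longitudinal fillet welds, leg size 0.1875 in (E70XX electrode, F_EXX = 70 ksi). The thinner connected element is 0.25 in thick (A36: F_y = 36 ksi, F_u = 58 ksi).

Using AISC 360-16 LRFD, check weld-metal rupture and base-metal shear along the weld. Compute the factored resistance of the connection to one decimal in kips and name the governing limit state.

37.6 kips (weld metal governs)

Weld metal: throat = 0.707×0.1875 = 0.13256 in, L = 2×4.5 = 9 in. φR_n = 0.75 × 0.6 × 70 × 0.13256 × 9 = 37.6 kips.
Base metal shear (0.25 in plate): yield φR_n = 1.0×0.6×36×0.25×9 = 48.6 kips; rupture φR_n = 0.75×0.6×58×0.25×9 = 58.7 kips; take 48.6 kips (yield).
Governing: min(37.6, 48.6) = 37.6 kips → weld metal.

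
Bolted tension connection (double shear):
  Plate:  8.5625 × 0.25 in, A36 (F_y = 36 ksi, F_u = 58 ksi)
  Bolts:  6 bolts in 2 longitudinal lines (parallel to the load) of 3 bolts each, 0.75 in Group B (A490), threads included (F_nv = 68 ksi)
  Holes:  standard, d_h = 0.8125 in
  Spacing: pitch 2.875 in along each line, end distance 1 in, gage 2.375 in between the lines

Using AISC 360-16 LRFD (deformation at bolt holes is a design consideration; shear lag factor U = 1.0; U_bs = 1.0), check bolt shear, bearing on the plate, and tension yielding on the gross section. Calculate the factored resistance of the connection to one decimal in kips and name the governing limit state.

Bolt shear: A_b = π(0.75)²/4 = 0.44179 in². φR_n = 0.75 × 68 × 0.44179 × 6 × 2 = 270.4 kips.
Bearing (0.25 in plate, F_u = 58 ksi): end bolts L_c = 1 − 0.8125/2 = 0.59375, R_n = min(1.2×0.59375×0.25×58, 2.4×0.75×0.25×58) = 10.331 kips/bolt; interior L_c = 2.875 − 0.8125 = 2.0625, R_n = 26.1 kips/bolt. φR_n = 0.75 × (2×10.331 + 4×26.1) = 93.8 kips.
Tension yield (gross): A_g = 8.5625×0.25 = 2.1406 in². φR_n = 0.90 × 36 × 2.1406 = 69.4 kips.
Governing: min(270.4, 93.8, 69.4) = 69.4 kips → gross-section yield.

69.4 kips (gross-section yield governs)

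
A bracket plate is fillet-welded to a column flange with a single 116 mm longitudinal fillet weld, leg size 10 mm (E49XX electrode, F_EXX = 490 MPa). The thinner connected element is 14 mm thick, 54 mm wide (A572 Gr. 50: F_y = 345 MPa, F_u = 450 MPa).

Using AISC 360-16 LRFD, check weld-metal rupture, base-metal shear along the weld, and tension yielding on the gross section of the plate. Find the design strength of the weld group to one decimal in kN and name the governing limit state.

Weld metal: throat = 0.707×10 = 7.07 mm, L = 116 mm. φR_n = 0.75 × 0.6 × 490 × 7.07 × 116 = 180.8 kN.
Base metal shear (14 mm plate): yield φR_n = 1.0×0.6×345×14×116 = 336.2 kN; rupture φR_n = 0.75×0.6×450×14×116 = 328.9 kN; take 328.9 kN (rupture).
Tension yield (gross): A_g = 54×14 = 756 mm². φR_n = 0.90 × 345 × 756 = 234.7 kN.
Governing: min(180.8, 328.9, 234.7) = 180.8 kN → weld metal.

180.8 kN (weld metal governs)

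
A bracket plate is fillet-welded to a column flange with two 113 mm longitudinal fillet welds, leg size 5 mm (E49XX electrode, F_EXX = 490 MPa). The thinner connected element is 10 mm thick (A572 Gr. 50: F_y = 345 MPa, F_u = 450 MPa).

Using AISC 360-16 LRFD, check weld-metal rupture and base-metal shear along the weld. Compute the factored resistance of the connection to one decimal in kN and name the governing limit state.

Weld metal: throat = 0.707×5 = 3.535 mm, L = 2×113 = 226 mm. φR_n = 0.75 × 0.6 × 490 × 3.535 × 226 = 176.2 kN.
Base metal shear (10 mm plate): yield φR_n = 1.0×0.6×345×10×226 = 467.8 kN; rupture φR_n = 0.75×0.6×450×10×226 = 457.7 kN; take 457.7 kN (rupture).
Governing: min(176.2, 457.7) = 176.2 kN → weld metal.

176.2 kN (weld metal governs)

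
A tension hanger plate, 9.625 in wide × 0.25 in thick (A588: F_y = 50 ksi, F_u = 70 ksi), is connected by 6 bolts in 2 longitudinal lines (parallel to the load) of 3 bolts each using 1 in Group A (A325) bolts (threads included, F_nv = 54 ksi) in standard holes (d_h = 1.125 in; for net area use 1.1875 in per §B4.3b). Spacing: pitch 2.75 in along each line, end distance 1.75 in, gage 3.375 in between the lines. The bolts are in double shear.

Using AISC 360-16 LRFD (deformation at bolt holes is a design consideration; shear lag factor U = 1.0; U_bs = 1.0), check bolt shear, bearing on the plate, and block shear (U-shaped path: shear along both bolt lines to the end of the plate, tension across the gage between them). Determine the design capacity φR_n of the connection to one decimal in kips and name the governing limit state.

96.1 kips (block shear governs)

Bolt shear: A_b = π(1)²/4 = 0.7854 in². φR_n = 0.75 × 54 × 0.7854 × 6 × 2 = 381.7 kips.
Bearing (0.25 in plate, F_u = 70 ksi): end bolts L_c = 1.75 − 1.125/2 = 1.1875, R_n = min(1.2×1.1875×0.25×70, 2.4×1×0.25×70) = 24.938 kips/bolt; interior L_c = 2.75 − 1.125 = 1.625, R_n = 34.125 kips/bolt. φR_n = 0.75 × (2×24.938 + 4×34.125) = 139.8 kips.
Block shear: shear path 2×[1.75+2×2.75] = 2×7.25 in, A_gv = 3.625, A_nv = 2×(7.25 − 2.5×1.1875)×0.25 = 2.1406 in²; tension across gage: (3.375 − 1×1.1875)×0.25 = 0.54688 in². R_n = min(0.6×70×2.1406, 0.6×50×3.625) + 1.0×70×0.54688 = min(89.905, 108.75) + 38.282 = 128.19 kips. φR_n = 0.75 × 128.19 = 96.1 kips.
Governing: min(381.7, 139.8, 96.1) = 96.1 kips → block shear.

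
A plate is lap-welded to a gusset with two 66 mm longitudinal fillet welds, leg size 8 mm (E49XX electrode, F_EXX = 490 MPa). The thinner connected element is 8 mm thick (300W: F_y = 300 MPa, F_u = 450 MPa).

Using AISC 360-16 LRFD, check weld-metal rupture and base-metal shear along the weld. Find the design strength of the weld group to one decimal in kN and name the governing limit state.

164.6 kN (weld metal governs)

Weld metal: throat = 0.707×8 = 5.656 mm, L = 2×66 = 132 mm. φR_n = 0.75 × 0.6 × 490 × 5.656 × 132 = 164.6 kN.
Base metal shear (8 mm plate): yield φR_n = 1.0×0.6×300×8×132 = 190.1 kN; rupture φR_n = 0.75×0.6×450×8×132 = 213.8 kN; take 190.1 kN (yield).
Governing: min(164.6, 190.1) = 164.6 kN → weld metal.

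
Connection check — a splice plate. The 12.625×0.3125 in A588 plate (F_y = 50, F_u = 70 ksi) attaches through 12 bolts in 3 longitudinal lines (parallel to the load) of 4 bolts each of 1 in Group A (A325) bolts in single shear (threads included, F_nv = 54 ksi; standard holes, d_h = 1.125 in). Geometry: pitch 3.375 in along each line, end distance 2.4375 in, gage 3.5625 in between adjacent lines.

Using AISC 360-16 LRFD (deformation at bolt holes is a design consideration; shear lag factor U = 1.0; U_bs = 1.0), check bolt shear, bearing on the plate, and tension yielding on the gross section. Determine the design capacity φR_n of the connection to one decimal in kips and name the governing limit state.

Bolt shear: A_b = π(1)²/4 = 0.7854 in². φR_n = 0.75 × 54 × 0.7854 × 12 × 1 = 381.7 kips.
Bearing (0.3125 in plate, F_u = 70 ksi): end bolts L_c = 2.4375 − 1.125/2 = 1.875, R_n = min(1.2×1.875×0.3125×70, 2.4×1×0.3125×70) = 49.219 kips/bolt; interior L_c = 3.375 − 1.125 = 2.25, R_n = 52.5 kips/bolt. φR_n = 0.75 × (3×49.219 + 9×52.5) = 465.1 kips.
Tension yield (gross): A_g = 12.625×0.3125 = 3.9453 in². φR_n = 0.90 × 50 × 3.9453 = 177.5 kips.
Governing: min(381.7, 465.1, 177.5) = 177.5 kips → gross-section yield.

177.5 kips (gross-section yield governs)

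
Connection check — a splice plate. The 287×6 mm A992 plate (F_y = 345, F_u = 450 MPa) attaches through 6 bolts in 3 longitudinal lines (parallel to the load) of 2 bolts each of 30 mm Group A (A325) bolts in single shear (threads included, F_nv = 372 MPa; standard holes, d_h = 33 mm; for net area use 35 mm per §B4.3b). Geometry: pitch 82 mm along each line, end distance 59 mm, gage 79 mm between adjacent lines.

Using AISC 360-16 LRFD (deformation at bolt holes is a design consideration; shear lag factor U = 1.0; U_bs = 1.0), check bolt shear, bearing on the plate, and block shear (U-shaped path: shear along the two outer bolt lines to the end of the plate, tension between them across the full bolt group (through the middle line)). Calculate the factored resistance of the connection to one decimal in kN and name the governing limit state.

393.3 kN (block shear governs)

Bolt shear: A_b = π(30)²/4 = 706.86 mm². φR_n = 0.75 × 372 × 706.86 × 6 × 1 = 1183.3 kN.
Bearing (6 mm plate, F_u = 450 MPa): end bolts L_c = 59 − 33/2 = 42.5, R_n = min(1.2×42.5×6×450, 2.4×30×6×450) = 137.7 kN/bolt; interior L_c = 82 − 33 = 49, R_n = 158.76 kN/bolt. φR_n = 0.75 × (3×137.7 + 3×158.76) = 667.0 kN.
Block shear: shear path 2×[59+1×82] = 2×141 mm, A_gv = 1692, A_nv = 2×(141 − 1.5×35)×6 = 1062 mm²; tension across gage: (158 − 2×35)×6 = 528 mm². R_n = min(0.6×450×1062, 0.6×345×1692) + 1.0×450×528 = min(286.74, 350.24) + 237.6 = 524.34 kN. φR_n = 0.75 × 524.34 = 393.3 kN.
Governing: min(1183.3, 667.0, 393.3) = 393.3 kN → block shear.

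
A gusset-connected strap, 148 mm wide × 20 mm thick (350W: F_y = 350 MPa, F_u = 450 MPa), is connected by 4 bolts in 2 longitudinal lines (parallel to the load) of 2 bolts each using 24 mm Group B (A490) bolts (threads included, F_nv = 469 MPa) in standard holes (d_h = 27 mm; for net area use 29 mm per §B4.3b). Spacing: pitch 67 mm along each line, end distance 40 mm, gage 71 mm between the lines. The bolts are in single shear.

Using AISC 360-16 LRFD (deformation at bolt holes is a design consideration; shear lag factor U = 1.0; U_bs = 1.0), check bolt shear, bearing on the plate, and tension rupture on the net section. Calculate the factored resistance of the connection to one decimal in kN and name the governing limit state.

607.5 kN (net-section rupture governs)

Bolt shear: A_b = π(24)²/4 = 452.39 mm². φR_n = 0.75 × 469 × 452.39 × 4 × 1 = 636.5 kN.
Bearing (20 mm plate, F_u = 450 MPa): end bolts L_c = 40 − 27/2 = 26.5, R_n = min(1.2×26.5×20×450, 2.4×24×20×450) = 286.2 kN/bolt; interior L_c = 67 − 27 = 40, R_n = 432 kN/bolt. φR_n = 0.75 × (2×286.2 + 2×432) = 1077.3 kN.
Tension rupture (net): A_n = (148 − 2×29)×20 = 1800 mm² (U = 1.0, A_e = A_n). φR_n = 0.75 × 450 × 1800 = 607.5 kN.
Governing: min(636.5, 1077.3, 607.5) = 607.5 kN → net-section rupture.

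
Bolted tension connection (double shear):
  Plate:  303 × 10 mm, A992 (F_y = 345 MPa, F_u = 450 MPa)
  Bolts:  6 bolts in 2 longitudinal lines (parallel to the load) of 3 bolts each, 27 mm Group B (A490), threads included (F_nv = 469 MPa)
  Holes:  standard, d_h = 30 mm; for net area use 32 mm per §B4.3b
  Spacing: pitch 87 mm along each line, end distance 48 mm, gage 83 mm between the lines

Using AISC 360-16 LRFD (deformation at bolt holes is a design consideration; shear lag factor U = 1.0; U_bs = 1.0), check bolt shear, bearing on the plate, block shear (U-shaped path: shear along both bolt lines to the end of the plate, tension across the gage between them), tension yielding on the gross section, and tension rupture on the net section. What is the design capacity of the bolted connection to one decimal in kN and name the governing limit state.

Bolt shear: A_b = π(27)²/4 = 572.56 mm². φR_n = 0.75 × 469 × 572.56 × 6 × 2 = 2416.8 kN.
Bearing (10 mm plate, F_u = 450 MPa): end bolts L_c = 48 − 30/2 = 33, R_n = min(1.2×33×10×450, 2.4×27×10×450) = 178.2 kN/bolt; interior L_c = 87 − 30 = 57, R_n = 291.6 kN/bolt. φR_n = 0.75 × (2×178.2 + 4×291.6) = 1142.1 kN.
Block shear: shear path 2×[48+2×87] = 2×222 mm, A_gv = 4440, A_nv = 2×(222 − 2.5×32)×10 = 2840 mm²; tension across gage: (83 − 1×32)×10 = 510 mm². R_n = min(0.6×450×2840, 0.6×345×4440) + 1.0×450×510 = min(766.8, 919.08) + 229.5 = 996.3 kN. φR_n = 0.75 × 996.3 = 747.2 kN.
Tension yield (gross): A_g = 303×10 = 3030 mm². φR_n = 0.90 × 345 × 3030 = 940.8 kN.
Tension rupture (net): A_n = (303 − 2×32)×10 = 2390 mm² (U = 1.0, A_e = A_n). φR_n = 0.75 × 450 × 2390 = 806.6 kN.
Governing: min(2416.8, 1142.1, 747.2, 940.8, 806.6) = 747.2 kN → block shear.

747.2 kN (block shear governs)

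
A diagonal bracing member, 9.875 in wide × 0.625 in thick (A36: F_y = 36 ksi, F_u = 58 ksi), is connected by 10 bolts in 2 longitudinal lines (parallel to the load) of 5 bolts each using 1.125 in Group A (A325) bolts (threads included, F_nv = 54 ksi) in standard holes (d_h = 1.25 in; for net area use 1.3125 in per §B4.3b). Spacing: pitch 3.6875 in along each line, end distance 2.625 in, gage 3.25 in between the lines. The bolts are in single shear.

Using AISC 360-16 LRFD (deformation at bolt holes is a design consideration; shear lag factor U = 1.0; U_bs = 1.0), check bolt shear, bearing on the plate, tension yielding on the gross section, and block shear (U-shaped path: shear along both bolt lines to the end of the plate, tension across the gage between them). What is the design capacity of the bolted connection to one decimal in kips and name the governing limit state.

Bolt shear: A_b = π(1.125)²/4 = 0.99402 in². φR_n = 0.75 × 54 × 0.99402 × 10 × 1 = 402.6 kips.
Bearing (0.625 in plate, F_u = 58 ksi): end bolts L_c = 2.625 − 1.25/2 = 2, R_n = min(1.2×2×0.625×58, 2.4×1.125×0.625×58) = 87 kips/bolt; interior L_c = 3.6875 − 1.25 = 2.4375, R_n = 97.875 kips/bolt. φR_n = 0.75 × (2×87 + 8×97.875) = 717.8 kips.
Tension yield (gross): A_g = 9.875×0.625 = 6.1719 in². φR_n = 0.90 × 36 × 6.1719 = 200.0 kips.
Block shear: shear path 2×[2.625+4×3.6875] = 2×17.375 in, A_gv = 21.719, A_nv = 2×(17.375 − 4.5×1.3125)×0.625 = 14.336 in²; tension across gage: (3.25 − 1×1.3125)×0.625 = 1.2109 in². R_n = min(0.6×58×14.336, 0.6×36×21.719) + 1.0×58×1.2109 = min(498.89, 469.13) + 70.232 = 539.36 kips. φR_n = 0.75 × 539.36 = 404.5 kips.
Governing: min(402.6, 717.8, 200.0, 404.5) = 200.0 kips → gross-section yield.

200.0 kips (gross-section yield governs)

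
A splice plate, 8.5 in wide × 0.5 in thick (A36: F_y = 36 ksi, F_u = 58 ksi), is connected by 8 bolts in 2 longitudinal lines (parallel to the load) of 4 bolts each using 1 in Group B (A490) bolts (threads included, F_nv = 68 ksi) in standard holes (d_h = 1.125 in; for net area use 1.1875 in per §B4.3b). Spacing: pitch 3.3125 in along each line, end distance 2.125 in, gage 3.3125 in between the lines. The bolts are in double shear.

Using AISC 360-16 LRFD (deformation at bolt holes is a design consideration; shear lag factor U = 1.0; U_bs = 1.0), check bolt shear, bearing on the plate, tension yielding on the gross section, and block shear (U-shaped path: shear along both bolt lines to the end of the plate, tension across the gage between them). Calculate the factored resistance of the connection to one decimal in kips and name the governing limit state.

137.7 kips (gross-section yield governs)

Bolt shear: A_b = π(1)²/4 = 0.7854 in². φR_n = 0.75 × 68 × 0.7854 × 8 × 2 = 640.9 kips.
Bearing (0.5 in plate, F_u = 58 ksi): end bolts L_c = 2.125 − 1.125/2 = 1.5625, R_n = min(1.2×1.5625×0.5×58, 2.4×1×0.5×58) = 54.375 kips/bolt; interior L_c = 3.3125 − 1.125 = 2.1875, R_n = 69.6 kips/bolt. φR_n = 0.75 × (2×54.375 + 6×69.6) = 394.8 kips.
Tension yield (gross): A_g = 8.5×0.5 = 4.25 in². φR_n = 0.90 × 36 × 4.25 = 137.7 kips.
Block shear: shear path 2×[2.125+3×3.3125] = 2×12.0625 in, A_gv = 12.063, A_nv = 2×(12.0625 − 3.5×1.1875)×0.5 = 7.9063 in²; tension across gage: (3.3125 − 1×1.1875)×0.5 = 1.0625 in². R_n = min(0.6×58×7.9063, 0.6×36×12.063) + 1.0×58×1.0625 = min(275.14, 260.56) + 61.625 = 322.19 kips. φR_n = 0.75 × 322.19 = 241.6 kips.
Governing: min(640.9, 394.8, 137.7, 241.6) = 137.7 kips → gross-section yield.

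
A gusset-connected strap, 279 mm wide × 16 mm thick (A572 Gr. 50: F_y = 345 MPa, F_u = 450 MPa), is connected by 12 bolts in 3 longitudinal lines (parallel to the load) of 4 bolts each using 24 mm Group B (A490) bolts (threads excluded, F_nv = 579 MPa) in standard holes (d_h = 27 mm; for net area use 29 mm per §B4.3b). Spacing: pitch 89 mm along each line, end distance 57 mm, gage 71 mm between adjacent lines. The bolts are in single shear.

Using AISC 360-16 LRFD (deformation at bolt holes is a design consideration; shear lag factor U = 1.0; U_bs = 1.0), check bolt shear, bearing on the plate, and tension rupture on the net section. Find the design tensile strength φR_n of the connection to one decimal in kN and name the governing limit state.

Bolt shear: A_b = π(24)²/4 = 452.39 mm². φR_n = 0.75 × 579 × 452.39 × 12 × 1 = 2357.4 kN.
Bearing (16 mm plate, F_u = 450 MPa): end bolts L_c = 57 − 27/2 = 43.5, R_n = min(1.2×43.5×16×450, 2.4×24×16×450) = 375.84 kN/bolt; interior L_c = 89 − 27 = 62, R_n = 414.72 kN/bolt. φR_n = 0.75 × (3×375.84 + 9×414.72) = 3645.0 kN.
Tension rupture (net): A_n = (279 − 3×29)×16 = 3072 mm² (U = 1.0, A_e = A_n). φR_n = 0.75 × 450 × 3072 = 1036.8 kN.
Governing: min(2357.4, 3645.0, 1036.8) = 1036.8 kN → net-section rupture.

1036.8 kN (net-section rupture governs)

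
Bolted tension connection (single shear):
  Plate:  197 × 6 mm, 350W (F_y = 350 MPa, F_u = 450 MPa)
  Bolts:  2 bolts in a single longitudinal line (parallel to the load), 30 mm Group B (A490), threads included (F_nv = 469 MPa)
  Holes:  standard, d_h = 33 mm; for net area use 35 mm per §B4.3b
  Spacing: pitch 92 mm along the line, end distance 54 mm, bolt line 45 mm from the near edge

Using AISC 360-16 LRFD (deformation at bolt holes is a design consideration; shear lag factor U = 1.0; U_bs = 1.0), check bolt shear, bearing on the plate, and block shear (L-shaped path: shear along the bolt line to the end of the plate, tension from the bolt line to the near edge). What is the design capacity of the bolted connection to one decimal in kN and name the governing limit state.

169.3 kN (block shear governs)

Bolt shear: A_b = π(30)²/4 = 706.86 mm². φR_n = 0.75 × 469 × 706.86 × 2 × 1 = 497.3 kN.
Bearing (6 mm plate, F_u = 450 MPa): end bolts L_c = 54 − 33/2 = 37.5, R_n = min(1.2×37.5×6×450, 2.4×30×6×450) = 121.5 kN/bolt; interior L_c = 92 − 33 = 59, R_n = 191.16 kN/bolt. φR_n = 0.75 × (1×121.5 + 1×191.16) = 234.5 kN.
Block shear: shear path 1×[54+1×92] = 1×146 mm, A_gv = 876, A_nv = 1×(146 − 1.5×35)×6 = 561 mm²; tension to near edge: (45 − 0.5×35)×6 = 165 mm². R_n = min(0.6×450×561, 0.6×350×876) + 1.0×450×165 = min(151.47, 183.96) + 74.25 = 225.72 kN. φR_n = 0.75 × 225.72 = 169.3 kN.
Governing: min(497.3, 234.5, 169.3) = 169.3 kN → block shear.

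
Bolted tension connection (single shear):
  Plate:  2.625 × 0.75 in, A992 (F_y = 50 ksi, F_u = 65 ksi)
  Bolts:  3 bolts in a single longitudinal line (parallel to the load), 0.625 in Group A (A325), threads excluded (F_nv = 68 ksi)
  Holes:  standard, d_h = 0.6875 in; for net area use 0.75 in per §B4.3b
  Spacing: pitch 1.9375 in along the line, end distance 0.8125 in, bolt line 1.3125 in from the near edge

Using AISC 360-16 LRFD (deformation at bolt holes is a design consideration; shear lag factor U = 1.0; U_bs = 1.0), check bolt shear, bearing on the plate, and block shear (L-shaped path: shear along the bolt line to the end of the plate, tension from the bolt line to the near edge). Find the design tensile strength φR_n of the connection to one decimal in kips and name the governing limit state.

Bolt shear: A_b = π(0.625)²/4 = 0.3068 in². φR_n = 0.75 × 68 × 0.3068 × 3 × 1 = 46.9 kips.
Bearing (0.75 in plate, F_u = 65 ksi): end bolts L_c = 0.8125 − 0.6875/2 = 0.46875, R_n = min(1.2×0.46875×0.75×65, 2.4×0.625×0.75×65) = 27.422 kips/bolt; interior L_c = 1.9375 − 0.6875 = 1.25, R_n = 73.125 kips/bolt. φR_n = 0.75 × (1×27.422 + 2×73.125) = 130.3 kips.
Block shear: shear path 1×[0.8125+2×1.9375] = 1×4.6875 in, A_gv = 3.5156, A_nv = 1×(4.6875 − 2.5×0.75)×0.75 = 2.1094 in²; tension to near edge: (1.3125 − 0.5×0.75)×0.75 = 0.70313 in². R_n = min(0.6×65×2.1094, 0.6×50×3.5156) + 1.0×65×0.70313 = min(82.267, 105.47) + 45.703 = 127.97 kips. φR_n = 0.75 × 127.97 = 96.0 kips.
Governing: min(46.9, 130.3, 96.0) = 46.9 kips → bolt shear.

46.9 kips (bolt shear governs)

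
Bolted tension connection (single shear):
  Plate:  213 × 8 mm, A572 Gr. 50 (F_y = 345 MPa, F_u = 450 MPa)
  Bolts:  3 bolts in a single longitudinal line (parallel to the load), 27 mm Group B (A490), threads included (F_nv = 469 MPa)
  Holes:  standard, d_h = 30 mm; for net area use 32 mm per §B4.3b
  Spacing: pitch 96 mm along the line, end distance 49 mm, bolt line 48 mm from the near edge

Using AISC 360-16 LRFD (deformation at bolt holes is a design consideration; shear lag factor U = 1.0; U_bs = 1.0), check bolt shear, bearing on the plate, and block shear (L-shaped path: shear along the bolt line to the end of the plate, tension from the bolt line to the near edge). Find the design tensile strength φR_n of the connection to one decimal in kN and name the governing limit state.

347.2 kN (block shear governs)

Bolt shear: A_b = π(27)²/4 = 572.56 mm². φR_n = 0.75 × 469 × 572.56 × 3 × 1 = 604.2 kN.
Bearing (8 mm plate, F_u = 450 MPa): end bolts L_c = 49 − 30/2 = 34, R_n = min(1.2×34×8×450, 2.4×27×8×450) = 146.88 kN/bolt; interior L_c = 96 − 30 = 66, R_n = 233.28 kN/bolt. φR_n = 0.75 × (1×146.88 + 2×233.28) = 460.1 kN.
Block shear: shear path 1×[49+2×96] = 1×241 mm, A_gv = 1928, A_nv = 1×(241 − 2.5×32)×8 = 1288 mm²; tension to near edge: (48 − 0.5×32)×8 = 256 mm². R_n = min(0.6×450×1288, 0.6×345×1928) + 1.0×450×256 = min(347.76, 399.1) + 115.2 = 462.96 kN. φR_n = 0.75 × 462.96 = 347.2 kN.
Governing: min(604.2, 460.1, 347.2) = 347.2 kN → block shear.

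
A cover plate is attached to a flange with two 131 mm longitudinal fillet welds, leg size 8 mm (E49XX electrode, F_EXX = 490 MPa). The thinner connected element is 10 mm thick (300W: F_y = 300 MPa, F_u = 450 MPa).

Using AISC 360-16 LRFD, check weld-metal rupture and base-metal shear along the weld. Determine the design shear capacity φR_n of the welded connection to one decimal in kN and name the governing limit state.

326.8 kN (weld metal governs)

Weld metal: throat = 0.707×8 = 5.656 mm, L = 2×131 = 262 mm. φR_n = 0.75 × 0.6 × 490 × 5.656 × 262 = 326.8 kN.
Base metal shear (10 mm plate): yield φR_n = 1.0×0.6×300×10×262 = 471.6 kN; rupture φR_n = 0.75×0.6×450×10×262 = 530.6 kN; take 471.6 kN (yield).
Governing: min(326.8, 471.6) = 326.8 kN → weld metal.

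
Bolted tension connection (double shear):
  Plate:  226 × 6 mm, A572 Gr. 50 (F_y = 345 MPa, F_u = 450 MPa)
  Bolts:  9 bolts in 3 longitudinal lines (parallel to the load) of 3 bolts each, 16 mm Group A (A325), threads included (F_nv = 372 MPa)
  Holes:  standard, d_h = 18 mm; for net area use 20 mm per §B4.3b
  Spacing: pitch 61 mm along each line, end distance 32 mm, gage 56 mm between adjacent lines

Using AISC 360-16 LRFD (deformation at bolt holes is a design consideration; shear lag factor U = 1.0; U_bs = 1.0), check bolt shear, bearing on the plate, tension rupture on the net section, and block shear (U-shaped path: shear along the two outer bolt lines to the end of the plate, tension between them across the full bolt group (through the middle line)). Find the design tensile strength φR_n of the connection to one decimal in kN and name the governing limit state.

336.2 kN (net-section rupture governs)

Bolt shear: A_b = π(16)²/4 = 201.06 mm². φR_n = 0.75 × 372 × 201.06 × 9 × 2 = 1009.7 kN.
Bearing (6 mm plate, F_u = 450 MPa): end bolts L_c = 32 − 18/2 = 23, R_n = min(1.2×23×6×450, 2.4×16×6×450) = 74.52 kN/bolt; interior L_c = 61 − 18 = 43, R_n = 103.68 kN/bolt. φR_n = 0.75 × (3×74.52 + 6×103.68) = 634.2 kN.
Tension rupture (net): A_n = (226 − 3×20)×6 = 996 mm² (U = 1.0, A_e = A_n). φR_n = 0.75 × 450 × 996 = 336.2 kN.
Block shear: shear path 2×[32+2×61] = 2×154 mm, A_gv = 1848, A_nv = 2×(154 − 2.5×20)×6 = 1248 mm²; tension across gage: (112 − 2×20)×6 = 432 mm². R_n = min(0.6×450×1248, 0.6×345×1848) + 1.0×450×432 = min(336.96, 382.54) + 194.4 = 531.36 kN. φR_n = 0.75 × 531.36 = 398.5 kN.
Governing: min(1009.7, 634.2, 336.2, 398.5) = 336.2 kN → net-section rupture.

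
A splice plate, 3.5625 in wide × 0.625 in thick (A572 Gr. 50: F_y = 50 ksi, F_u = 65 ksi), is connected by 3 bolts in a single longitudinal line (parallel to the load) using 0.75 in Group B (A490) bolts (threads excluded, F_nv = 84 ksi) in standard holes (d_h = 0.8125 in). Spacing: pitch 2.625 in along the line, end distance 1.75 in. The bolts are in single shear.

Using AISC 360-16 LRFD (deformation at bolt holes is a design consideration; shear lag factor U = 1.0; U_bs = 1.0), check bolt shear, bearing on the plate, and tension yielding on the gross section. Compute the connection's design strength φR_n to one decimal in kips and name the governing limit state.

Bolt shear: A_b = π(0.75)²/4 = 0.44179 in². φR_n = 0.75 × 84 × 0.44179 × 3 × 1 = 83.5 kips.
Bearing (0.625 in plate, F_u = 65 ksi): end bolts L_c = 1.75 − 0.8125/2 = 1.34375, R_n = min(1.2×1.34375×0.625×65, 2.4×0.75×0.625×65) = 65.508 kips/bolt; interior L_c = 2.625 − 0.8125 = 1.8125, R_n = 73.125 kips/bolt. φR_n = 0.75 × (1×65.508 + 2×73.125) = 158.8 kips.
Tension yield (gross): A_g = 3.5625×0.625 = 2.2266 in². φR_n = 0.90 × 50 × 2.2266 = 100.2 kips.
Governing: min(83.5, 158.8, 100.2) = 83.5 kips → bolt shear.

83.5 kips (bolt shear governs)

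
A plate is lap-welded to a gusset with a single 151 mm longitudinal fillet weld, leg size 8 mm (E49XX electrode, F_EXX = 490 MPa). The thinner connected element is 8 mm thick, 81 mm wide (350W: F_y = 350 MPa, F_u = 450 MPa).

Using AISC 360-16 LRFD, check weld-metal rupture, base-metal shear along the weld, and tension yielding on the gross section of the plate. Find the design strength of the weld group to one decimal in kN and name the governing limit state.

Weld metal: throat = 0.707×8 = 5.656 mm, L = 151 mm. φR_n = 0.75 × 0.6 × 490 × 5.656 × 151 = 188.3 kN.
Base metal shear (8 mm plate): yield φR_n = 1.0×0.6×350×8×151 = 253.7 kN; rupture φR_n = 0.75×0.6×450×8×151 = 244.6 kN; take 244.6 kN (rupture).
Tension yield (gross): A_g = 81×8 = 648 mm². φR_n = 0.90 × 350 × 648 = 204.1 kN.
Governing: min(188.3, 244.6, 204.1) = 188.3 kN → weld metal.

188.3 kN (weld metal governs)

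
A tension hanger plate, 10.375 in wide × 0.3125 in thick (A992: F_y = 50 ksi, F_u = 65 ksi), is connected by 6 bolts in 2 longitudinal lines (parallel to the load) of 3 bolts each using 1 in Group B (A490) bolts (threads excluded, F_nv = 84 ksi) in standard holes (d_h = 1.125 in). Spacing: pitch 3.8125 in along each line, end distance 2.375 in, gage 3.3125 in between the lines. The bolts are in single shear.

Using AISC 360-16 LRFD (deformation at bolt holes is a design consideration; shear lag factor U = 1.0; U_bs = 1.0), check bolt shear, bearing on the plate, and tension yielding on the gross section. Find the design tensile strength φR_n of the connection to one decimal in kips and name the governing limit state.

145.9 kips (gross-section yield governs)

Bolt shear: A_b = π(1)²/4 = 0.7854 in². φR_n = 0.75 × 84 × 0.7854 × 6 × 1 = 296.9 kips.
Bearing (0.3125 in plate, F_u = 65 ksi): end bolts L_c = 2.375 − 1.125/2 = 1.8125, R_n = min(1.2×1.8125×0.3125×65, 2.4×1×0.3125×65) = 44.18 kips/bolt; interior L_c = 3.8125 − 1.125 = 2.6875, R_n = 48.75 kips/bolt. φR_n = 0.75 × (2×44.18 + 4×48.75) = 212.5 kips.
Tension yield (gross): A_g = 10.375×0.3125 = 3.2422 in². φR_n = 0.90 × 50 × 3.2422 = 145.9 kips.
Governing: min(296.9, 212.5, 145.9) = 145.9 kips → gross-section yield.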